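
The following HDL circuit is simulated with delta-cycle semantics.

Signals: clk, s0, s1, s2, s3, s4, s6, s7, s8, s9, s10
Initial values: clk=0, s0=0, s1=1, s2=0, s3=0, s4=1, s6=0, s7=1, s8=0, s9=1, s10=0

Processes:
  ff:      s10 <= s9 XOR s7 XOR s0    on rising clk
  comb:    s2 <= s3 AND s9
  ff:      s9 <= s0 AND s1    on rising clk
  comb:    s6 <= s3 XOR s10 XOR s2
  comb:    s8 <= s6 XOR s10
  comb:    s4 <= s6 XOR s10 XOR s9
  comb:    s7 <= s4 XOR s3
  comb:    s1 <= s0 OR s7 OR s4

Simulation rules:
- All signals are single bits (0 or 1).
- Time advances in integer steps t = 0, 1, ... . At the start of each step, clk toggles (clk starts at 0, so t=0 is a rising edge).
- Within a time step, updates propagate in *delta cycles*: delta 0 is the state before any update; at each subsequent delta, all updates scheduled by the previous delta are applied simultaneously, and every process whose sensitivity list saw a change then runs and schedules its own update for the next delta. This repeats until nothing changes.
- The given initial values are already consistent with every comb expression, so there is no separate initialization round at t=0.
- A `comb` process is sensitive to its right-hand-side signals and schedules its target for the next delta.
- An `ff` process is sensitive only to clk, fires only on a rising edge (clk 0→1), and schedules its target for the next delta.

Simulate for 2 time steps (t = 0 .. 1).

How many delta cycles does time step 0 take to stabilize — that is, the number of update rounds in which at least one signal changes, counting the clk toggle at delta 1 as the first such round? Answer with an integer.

t=0 Δ0: s1=1 clk=0 s4=1 s9=1 s3=0 s10=0 s2=0 s7=1 s8=0 s6=0 s0=0
  Δ1: clk:0→1
  Δ2: s9:1→0
  Δ3: s4:1→0
  Δ4: s7:1→0
  Δ5: s1:1→0
  (5Δ to stable)
t=1 Δ0: s1=0 clk=1 s4=0 s9=0 s3=0 s10=0 s2=0 s7=0 s8=0 s6=0 s0=0
  Δ1: clk:1→0
  (1Δ to stable)

5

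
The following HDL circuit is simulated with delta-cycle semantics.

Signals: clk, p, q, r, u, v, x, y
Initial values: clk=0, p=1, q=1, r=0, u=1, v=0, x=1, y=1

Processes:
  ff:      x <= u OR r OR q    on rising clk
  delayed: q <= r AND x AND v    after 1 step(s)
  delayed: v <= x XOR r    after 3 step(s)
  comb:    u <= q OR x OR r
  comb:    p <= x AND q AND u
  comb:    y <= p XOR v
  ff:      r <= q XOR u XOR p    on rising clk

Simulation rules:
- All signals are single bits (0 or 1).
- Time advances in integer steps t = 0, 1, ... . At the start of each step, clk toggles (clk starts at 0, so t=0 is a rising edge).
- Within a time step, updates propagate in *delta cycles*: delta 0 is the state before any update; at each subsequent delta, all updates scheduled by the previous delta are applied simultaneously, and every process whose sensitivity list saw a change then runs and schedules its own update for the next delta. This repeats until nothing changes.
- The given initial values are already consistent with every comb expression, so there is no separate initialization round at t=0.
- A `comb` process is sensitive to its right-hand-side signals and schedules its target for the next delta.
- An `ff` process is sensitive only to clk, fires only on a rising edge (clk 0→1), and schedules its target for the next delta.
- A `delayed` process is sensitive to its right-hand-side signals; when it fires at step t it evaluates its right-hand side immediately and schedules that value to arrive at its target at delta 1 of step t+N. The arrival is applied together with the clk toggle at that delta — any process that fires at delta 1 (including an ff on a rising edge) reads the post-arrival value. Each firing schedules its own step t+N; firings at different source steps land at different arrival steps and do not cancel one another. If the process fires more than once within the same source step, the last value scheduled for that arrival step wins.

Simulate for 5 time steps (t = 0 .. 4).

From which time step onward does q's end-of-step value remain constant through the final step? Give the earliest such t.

t0.Δ0 r=0 v=0 clk=0 y=1 q=1 x=1 u=1 p=1
t0.Δ1 r=0 v=0 clk=1 y=1 q=1 x=1 u=1 p=1
t0.Δ2 r=1 v=0 clk=1 y=1 q=1 x=1 u=1 p=1
t1.Δ0 r=1 v=0 clk=1 y=1 q=1 x=1 u=1 p=1
t1.Δ1 r=1 v=0 clk=0 y=1 q=0 x=1 u=1 p=1
t1.Δ2 r=1 v=0 clk=0 y=1 q=0 x=1 u=1 p=0
t1.Δ3 r=1 v=0 clk=0 y=0 q=0 x=1 u=1 p=0
t2.Δ0 r=1 v=0 clk=0 y=0 q=0 x=1 u=1 p=0
t2.Δ1 r=1 v=0 clk=1 y=0 q=0 x=1 u=1 p=0
t3.Δ0 r=1 v=0 clk=1 y=0 q=0 x=1 u=1 p=0
t3.Δ1 r=1 v=0 clk=0 y=0 q=0 x=1 u=1 p=0
t4.Δ0 r=1 v=0 clk=0 y=0 q=0 x=1 u=1 p=0
t4.Δ1 r=1 v=0 clk=1 y=0 q=0 x=1 u=1 p=0

1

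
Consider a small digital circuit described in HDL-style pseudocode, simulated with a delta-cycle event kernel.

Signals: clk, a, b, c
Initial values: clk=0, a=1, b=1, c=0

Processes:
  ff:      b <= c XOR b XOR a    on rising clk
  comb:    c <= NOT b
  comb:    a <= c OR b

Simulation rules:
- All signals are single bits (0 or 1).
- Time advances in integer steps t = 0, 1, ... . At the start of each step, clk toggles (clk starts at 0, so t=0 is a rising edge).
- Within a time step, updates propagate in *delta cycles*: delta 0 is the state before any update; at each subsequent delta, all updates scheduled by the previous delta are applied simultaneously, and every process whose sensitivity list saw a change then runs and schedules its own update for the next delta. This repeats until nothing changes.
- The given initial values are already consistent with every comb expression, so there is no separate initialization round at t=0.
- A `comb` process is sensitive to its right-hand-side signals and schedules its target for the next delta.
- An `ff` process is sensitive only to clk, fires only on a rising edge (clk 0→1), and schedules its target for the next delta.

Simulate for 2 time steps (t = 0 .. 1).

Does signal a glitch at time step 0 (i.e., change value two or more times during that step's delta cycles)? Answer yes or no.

t0.Δ0 clk=0 b=1 a=1 c=0
t0.Δ1 clk=1 b=1 a=1 c=0
t0.Δ2 clk=1 b=0 a=1 c=0
t0.Δ3 clk=1 b=0 a=0 c=1
t0.Δ4 clk=1 b=0 a=1 c=1
t1.Δ0 clk=1 b=0 a=1 c=1
t1.Δ1 clk=0 b=0 a=1 c=1

yes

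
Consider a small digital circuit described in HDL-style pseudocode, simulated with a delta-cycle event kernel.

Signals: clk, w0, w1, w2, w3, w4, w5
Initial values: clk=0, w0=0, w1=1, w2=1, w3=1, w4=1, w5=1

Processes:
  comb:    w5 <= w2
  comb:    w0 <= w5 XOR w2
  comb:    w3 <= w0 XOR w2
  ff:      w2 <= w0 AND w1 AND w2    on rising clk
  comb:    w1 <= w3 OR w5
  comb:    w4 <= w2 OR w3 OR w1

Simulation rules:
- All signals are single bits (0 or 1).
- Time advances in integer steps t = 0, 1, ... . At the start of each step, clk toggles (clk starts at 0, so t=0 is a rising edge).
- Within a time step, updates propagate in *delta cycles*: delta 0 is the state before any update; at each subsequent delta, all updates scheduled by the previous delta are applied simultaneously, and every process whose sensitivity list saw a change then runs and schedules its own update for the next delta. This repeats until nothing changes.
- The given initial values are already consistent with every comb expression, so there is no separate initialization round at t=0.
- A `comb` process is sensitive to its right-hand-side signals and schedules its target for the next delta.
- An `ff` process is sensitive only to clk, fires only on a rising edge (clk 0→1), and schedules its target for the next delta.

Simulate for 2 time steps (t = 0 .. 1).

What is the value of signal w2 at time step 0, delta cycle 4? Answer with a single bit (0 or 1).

t0.Δ0 w2=1 w0=0 w4=1 w3=1 w5=1 w1=1 clk=0
t0.Δ1 w2=1 w0=0 w4=1 w3=1 w5=1 w1=1 clk=1
t0.Δ2 w2=0 w0=0 w4=1 w3=1 w5=1 w1=1 clk=1
t0.Δ3 w2=0 w0=1 w4=1 w3=0 w5=0 w1=1 clk=1
t0.Δ4 w2=0 w0=0 w4=1 w3=1 w5=0 w1=0 clk=1
t0.Δ5 w2=0 w0=0 w4=1 w3=0 w5=0 w1=1 clk=1
t0.Δ6 w2=0 w0=0 w4=1 w3=0 w5=0 w1=0 clk=1
t0.Δ7 w2=0 w0=0 w4=0 w3=0 w5=0 w1=0 clk=1
t1.Δ0 w2=0 w0=0 w4=0 w3=0 w5=0 w1=0 clk=1
t1.Δ1 w2=0 w0=0 w4=0 w3=0 w5=0 w1=0 clk=0

0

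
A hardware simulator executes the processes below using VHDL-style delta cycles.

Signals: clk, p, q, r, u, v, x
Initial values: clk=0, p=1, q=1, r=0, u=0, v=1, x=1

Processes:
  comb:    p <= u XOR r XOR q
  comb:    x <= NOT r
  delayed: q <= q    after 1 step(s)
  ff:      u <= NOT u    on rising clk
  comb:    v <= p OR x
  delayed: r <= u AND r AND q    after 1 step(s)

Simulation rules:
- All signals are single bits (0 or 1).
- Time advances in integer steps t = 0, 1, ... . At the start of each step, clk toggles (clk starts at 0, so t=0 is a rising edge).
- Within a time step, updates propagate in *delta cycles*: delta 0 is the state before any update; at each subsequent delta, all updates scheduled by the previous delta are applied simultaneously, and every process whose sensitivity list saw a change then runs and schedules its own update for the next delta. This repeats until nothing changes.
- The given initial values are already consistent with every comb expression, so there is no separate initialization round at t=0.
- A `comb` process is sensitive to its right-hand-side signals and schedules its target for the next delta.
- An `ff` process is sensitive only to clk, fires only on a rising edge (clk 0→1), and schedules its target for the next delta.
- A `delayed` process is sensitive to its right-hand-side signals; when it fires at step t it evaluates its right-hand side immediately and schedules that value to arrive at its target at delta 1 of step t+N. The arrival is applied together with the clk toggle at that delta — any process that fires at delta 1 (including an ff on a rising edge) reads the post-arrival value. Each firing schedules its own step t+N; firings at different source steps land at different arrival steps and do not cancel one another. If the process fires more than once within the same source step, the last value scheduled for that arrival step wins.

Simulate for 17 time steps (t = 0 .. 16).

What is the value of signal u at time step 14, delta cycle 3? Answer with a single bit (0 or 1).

0

t=0 Δ0: r=0 p=1 v=1 x=1 u=0 clk=0 q=1
  Δ1: clk:0→1
  Δ2: u:0→1
  Δ3: p:1→0
  (3Δ to stable)
t=1 Δ0: r=0 p=0 v=1 x=1 u=1 clk=1 q=1
  Δ1: clk:1→0
  (1Δ to stable)
t=2 Δ0: r=0 p=0 v=1 x=1 u=1 clk=0 q=1
  Δ1: clk:0→1
  Δ2: u:1→0
  Δ3: p:0→1
  (3Δ to stable)
t=3 Δ0: r=0 p=1 v=1 x=1 u=0 clk=1 q=1
  Δ1: clk:1→0
  (1Δ to stable)
t=4 Δ0: r=0 p=1 v=1 x=1 u=0 clk=0 q=1
  Δ1: clk:0→1
  Δ2: u:0→1
  Δ3: p:1→0
  (3Δ to stable)
t=5 Δ0: r=0 p=0 v=1 x=1 u=1 clk=1 q=1
  Δ1: clk:1→0
  (1Δ to stable)
t=6 Δ0: r=0 p=0 v=1 x=1 u=1 clk=0 q=1
  Δ1: clk:0→1
  Δ2: u:1→0
  Δ3: p:0→1
  (3Δ to stable)
t=7 Δ0: r=0 p=1 v=1 x=1 u=0 clk=1 q=1
  Δ1: clk:1→0
  (1Δ to stable)
t=8 Δ0: r=0 p=1 v=1 x=1 u=0 clk=0 q=1
  Δ1: clk:0→1
  Δ2: u:0→1
  Δ3: p:1→0
  (3Δ to stable)
t=9 Δ0: r=0 p=0 v=1 x=1 u=1 clk=1 q=1
  Δ1: clk:1→0
  (1Δ to stable)
t=10 Δ0: r=0 p=0 v=1 x=1 u=1 clk=0 q=1
  Δ1: clk:0→1
  Δ2: u:1→0
  Δ3: p:0→1
  (3Δ to stable)
t=11 Δ0: r=0 p=1 v=1 x=1 u=0 clk=1 q=1
  Δ1: clk:1→0
  (1Δ to stable)
t=12 Δ0: r=0 p=1 v=1 x=1 u=0 clk=0 q=1
  Δ1: clk:0→1
  Δ2: u:0→1
  Δ3: p:1→0
  (3Δ to stable)
t=13 Δ0: r=0 p=0 v=1 x=1 u=1 clk=1 q=1
  Δ1: clk:1→0
  (1Δ to stable)
t=14 Δ0: r=0 p=0 v=1 x=1 u=1 clk=0 q=1
  Δ1: clk:0→1
  Δ2: u:1→0
  Δ3: p:0→1
  (3Δ to stable)
t=15 Δ0: r=0 p=1 v=1 x=1 u=0 clk=1 q=1
  Δ1: clk:1→0
  (1Δ to stable)
t=16 Δ0: r=0 p=1 v=1 x=1 u=0 clk=0 q=1
  Δ1: clk:0→1
  Δ2: u:0→1
  Δ3: p:1→0
  (3Δ to stable)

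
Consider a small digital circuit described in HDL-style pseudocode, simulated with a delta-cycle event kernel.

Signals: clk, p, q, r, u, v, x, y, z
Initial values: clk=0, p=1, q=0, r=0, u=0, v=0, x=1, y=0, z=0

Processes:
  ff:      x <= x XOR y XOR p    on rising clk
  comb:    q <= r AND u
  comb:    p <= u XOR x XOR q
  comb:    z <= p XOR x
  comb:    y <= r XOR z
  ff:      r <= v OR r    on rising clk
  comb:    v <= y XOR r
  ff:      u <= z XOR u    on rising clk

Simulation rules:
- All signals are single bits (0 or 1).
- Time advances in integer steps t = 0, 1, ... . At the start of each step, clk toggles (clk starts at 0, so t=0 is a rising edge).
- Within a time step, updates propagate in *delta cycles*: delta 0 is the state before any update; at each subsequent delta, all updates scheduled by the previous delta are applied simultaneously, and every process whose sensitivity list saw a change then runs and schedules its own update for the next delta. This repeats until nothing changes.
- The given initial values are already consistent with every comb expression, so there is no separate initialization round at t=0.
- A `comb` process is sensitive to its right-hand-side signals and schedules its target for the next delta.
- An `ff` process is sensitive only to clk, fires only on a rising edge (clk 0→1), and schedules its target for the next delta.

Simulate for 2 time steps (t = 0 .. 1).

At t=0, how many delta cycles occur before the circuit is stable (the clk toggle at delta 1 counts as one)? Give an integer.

t=0 Δ0: y=0 z=0 u=0 q=0 x=1 r=0 v=0 clk=0 p=1
  Δ1: clk:0→1
  Δ2: x:1→0
  Δ3: z:0→1, p:1→0
  Δ4: y:0→1, z:1→0
  Δ5: y:1→0, v:0→1
  Δ6: v:1→0
  (6Δ to stable)
t=1 Δ0: y=0 z=0 u=0 q=0 x=0 r=0 v=0 clk=1 p=0
  Δ1: clk:1→0
  (1Δ to stable)

6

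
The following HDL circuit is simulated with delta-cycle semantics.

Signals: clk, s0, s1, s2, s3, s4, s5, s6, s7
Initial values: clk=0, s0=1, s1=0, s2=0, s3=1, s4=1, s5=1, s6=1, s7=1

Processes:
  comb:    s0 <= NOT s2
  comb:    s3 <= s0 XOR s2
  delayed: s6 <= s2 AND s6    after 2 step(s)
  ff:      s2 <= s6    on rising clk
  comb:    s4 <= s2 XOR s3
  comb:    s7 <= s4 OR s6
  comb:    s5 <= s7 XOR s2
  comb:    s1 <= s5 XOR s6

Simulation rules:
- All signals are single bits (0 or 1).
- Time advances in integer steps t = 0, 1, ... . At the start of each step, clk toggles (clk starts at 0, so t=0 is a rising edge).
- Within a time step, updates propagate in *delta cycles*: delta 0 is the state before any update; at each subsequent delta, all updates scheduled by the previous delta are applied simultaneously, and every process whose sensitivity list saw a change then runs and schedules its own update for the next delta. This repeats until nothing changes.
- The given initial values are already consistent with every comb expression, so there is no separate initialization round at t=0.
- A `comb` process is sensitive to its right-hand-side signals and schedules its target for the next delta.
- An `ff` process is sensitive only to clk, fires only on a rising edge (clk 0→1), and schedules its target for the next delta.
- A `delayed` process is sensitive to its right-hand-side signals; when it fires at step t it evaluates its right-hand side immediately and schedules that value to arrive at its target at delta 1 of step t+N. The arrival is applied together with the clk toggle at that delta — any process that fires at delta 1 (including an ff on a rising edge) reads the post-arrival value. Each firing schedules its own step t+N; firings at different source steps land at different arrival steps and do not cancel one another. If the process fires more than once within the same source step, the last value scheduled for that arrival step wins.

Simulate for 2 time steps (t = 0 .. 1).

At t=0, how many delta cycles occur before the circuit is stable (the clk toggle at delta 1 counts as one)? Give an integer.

5

t=0 Δ0: s5=1 s4=1 s0=1 s1=0 s7=1 s3=1 s6=1 s2=0 clk=0
  Δ1: clk:0→1
  Δ2: s2:0→1
  Δ3: s5:1→0, s4:1→0, s0:1→0, s3:1→0
  Δ4: s4:0→1, s1:0→1, s3:0→1
  Δ5: s4:1→0
  (5Δ to stable)
t=1 Δ0: s5=0 s4=0 s0=0 s1=1 s7=1 s3=1 s6=1 s2=1 clk=1
  Δ1: clk:1→0
  (1Δ to stable)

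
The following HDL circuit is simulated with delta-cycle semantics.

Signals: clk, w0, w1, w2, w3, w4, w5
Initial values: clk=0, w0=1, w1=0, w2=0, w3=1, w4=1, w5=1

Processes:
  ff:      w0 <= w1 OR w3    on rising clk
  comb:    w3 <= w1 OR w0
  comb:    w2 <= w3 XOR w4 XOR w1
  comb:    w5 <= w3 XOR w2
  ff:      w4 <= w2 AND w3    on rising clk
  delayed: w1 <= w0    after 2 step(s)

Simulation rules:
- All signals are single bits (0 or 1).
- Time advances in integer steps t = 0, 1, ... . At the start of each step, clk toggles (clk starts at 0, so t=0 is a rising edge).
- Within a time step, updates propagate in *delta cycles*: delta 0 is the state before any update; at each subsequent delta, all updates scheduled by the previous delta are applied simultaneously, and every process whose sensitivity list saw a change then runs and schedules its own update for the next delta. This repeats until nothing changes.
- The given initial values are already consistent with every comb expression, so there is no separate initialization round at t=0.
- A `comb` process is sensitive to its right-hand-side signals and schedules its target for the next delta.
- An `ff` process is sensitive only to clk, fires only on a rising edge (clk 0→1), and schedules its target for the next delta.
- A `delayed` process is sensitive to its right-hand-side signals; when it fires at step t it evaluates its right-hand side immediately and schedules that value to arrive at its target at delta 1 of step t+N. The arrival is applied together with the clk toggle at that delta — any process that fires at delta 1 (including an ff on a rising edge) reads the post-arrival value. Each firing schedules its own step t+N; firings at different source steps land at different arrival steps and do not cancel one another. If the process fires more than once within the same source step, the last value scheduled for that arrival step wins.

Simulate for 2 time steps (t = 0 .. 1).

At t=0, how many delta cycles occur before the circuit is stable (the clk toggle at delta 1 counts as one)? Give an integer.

[bits: w0,w5,w2,w3,w4,clk,w1]
t=0: Δ0=1101100 Δ1=1101110 Δ2=1101010 Δ3=1111010 Δ4=1011010 | 4Δ
t=1: Δ0=1011010 Δ1=1011000 | 1Δ

4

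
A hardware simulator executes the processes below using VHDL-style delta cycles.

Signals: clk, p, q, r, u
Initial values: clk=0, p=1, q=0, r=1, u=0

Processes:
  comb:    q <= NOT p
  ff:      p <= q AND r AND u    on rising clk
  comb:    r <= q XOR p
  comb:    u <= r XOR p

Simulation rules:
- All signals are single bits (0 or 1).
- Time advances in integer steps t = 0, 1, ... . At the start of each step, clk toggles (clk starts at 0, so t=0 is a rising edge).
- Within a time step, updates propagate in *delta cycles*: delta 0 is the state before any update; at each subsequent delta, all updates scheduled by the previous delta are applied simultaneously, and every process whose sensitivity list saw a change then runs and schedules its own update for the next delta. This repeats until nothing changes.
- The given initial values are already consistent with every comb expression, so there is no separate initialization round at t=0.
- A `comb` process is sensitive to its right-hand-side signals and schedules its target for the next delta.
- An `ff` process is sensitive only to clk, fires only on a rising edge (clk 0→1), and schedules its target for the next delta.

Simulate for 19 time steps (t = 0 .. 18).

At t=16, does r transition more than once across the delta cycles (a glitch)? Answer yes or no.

yes

[bits: u,p,q,r,clk]
t=0: Δ0=01010 Δ1=01011 Δ2=00011 Δ3=10101 Δ4=00111 Δ5=10111 | 5Δ
t=1: Δ0=10111 Δ1=10110 | 1Δ
t=2: Δ0=10110 Δ1=10111 Δ2=11111 Δ3=01001 Δ4=11011 Δ5=01011 | 5Δ
t=3: Δ0=01011 Δ1=01010 | 1Δ
t=4: Δ0=01010 Δ1=01011 Δ2=00011 Δ3=10101 Δ4=00111 Δ5=10111 | 5Δ
t=5: Δ0=10111 Δ1=10110 | 1Δ
t=6: Δ0=10110 Δ1=10111 Δ2=11111 Δ3=01001 Δ4=11011 Δ5=01011 | 5Δ
t=7: Δ0=01011 Δ1=01010 | 1Δ
t=8: Δ0=01010 Δ1=01011 Δ2=00011 Δ3=10101 Δ4=00111 Δ5=10111 | 5Δ
t=9: Δ0=10111 Δ1=10110 | 1Δ
t=10: Δ0=10110 Δ1=10111 Δ2=11111 Δ3=01001 Δ4=11011 Δ5=01011 | 5Δ
t=11: Δ0=01011 Δ1=01010 | 1Δ
t=12: Δ0=01010 Δ1=01011 Δ2=00011 Δ3=10101 Δ4=00111 Δ5=10111 | 5Δ
t=13: Δ0=10111 Δ1=10110 | 1Δ
t=14: Δ0=10110 Δ1=10111 Δ2=11111 Δ3=01001 Δ4=11011 Δ5=01011 | 5Δ
t=15: Δ0=01011 Δ1=01010 | 1Δ
t=16: Δ0=01010 Δ1=01011 Δ2=00011 Δ3=10101 Δ4=00111 Δ5=10111 | 5Δ
t=17: Δ0=10111 Δ1=10110 | 1Δ
t=18: Δ0=10110 Δ1=10111 Δ2=11111 Δ3=01001 Δ4=11011 Δ5=01011 | 5Δ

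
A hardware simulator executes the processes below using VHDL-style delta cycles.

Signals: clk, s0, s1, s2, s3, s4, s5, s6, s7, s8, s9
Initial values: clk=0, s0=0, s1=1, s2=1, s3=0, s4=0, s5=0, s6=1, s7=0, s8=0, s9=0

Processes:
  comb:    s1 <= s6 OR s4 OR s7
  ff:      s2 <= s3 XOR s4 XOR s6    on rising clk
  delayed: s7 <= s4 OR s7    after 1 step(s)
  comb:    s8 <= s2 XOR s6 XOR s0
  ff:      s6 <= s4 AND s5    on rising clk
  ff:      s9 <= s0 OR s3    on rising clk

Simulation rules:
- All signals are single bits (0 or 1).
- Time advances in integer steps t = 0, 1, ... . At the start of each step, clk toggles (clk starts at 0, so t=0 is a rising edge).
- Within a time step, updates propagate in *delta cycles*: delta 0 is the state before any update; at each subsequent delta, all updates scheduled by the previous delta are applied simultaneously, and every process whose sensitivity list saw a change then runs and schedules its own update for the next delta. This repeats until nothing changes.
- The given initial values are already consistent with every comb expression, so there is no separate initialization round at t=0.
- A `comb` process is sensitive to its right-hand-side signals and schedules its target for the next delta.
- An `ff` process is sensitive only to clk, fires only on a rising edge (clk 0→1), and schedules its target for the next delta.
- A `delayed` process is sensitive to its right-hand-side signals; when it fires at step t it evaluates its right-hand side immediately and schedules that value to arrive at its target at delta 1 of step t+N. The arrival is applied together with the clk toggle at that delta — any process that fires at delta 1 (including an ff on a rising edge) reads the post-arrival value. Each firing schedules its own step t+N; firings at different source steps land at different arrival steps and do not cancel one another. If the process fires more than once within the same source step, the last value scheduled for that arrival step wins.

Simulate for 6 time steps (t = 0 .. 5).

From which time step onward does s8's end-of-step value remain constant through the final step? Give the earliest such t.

[bits: s8,s0,clk,s4,s9,s5,s2,s1,s3,s7,s6]
t=0: Δ0=00000011001 Δ1=00100011001 Δ2=00100011000 Δ3=10100010000 | 3Δ
t=1: Δ0=10100010000 Δ1=10000010000 | 1Δ
t=2: Δ0=10000010000 Δ1=10100010000 Δ2=10100000000 Δ3=00100000000 | 3Δ
t=3: Δ0=00100000000 Δ1=00000000000 | 1Δ
t=4: Δ0=00000000000 Δ1=00100000000 | 1Δ
t=5: Δ0=00100000000 Δ1=00000000000 | 1Δ

2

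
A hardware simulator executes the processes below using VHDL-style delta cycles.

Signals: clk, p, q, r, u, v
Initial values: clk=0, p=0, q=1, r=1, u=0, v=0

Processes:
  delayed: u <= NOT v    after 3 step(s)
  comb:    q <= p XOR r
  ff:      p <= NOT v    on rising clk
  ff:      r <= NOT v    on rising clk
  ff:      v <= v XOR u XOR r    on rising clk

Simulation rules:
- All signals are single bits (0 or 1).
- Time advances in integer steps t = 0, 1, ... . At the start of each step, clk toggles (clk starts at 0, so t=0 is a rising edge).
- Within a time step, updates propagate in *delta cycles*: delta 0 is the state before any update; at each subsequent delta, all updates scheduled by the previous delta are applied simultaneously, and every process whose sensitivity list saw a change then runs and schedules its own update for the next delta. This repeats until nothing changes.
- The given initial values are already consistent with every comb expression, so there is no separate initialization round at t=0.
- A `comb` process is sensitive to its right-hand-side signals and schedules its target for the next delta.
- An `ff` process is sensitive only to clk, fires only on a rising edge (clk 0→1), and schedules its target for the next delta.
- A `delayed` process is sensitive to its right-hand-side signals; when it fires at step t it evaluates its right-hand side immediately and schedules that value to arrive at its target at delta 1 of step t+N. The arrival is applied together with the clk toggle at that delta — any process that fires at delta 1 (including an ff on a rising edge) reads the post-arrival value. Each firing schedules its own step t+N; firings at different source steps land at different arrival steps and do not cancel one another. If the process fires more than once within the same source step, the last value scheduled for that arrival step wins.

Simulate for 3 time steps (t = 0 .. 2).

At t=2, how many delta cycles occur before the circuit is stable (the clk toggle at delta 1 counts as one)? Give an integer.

2

[bits: v,u,clk,q,p,r]
t=0: Δ0=000101 Δ1=001101 Δ2=101111 Δ3=101011 | 3Δ
t=1: Δ0=101011 Δ1=100011 | 1Δ
t=2: Δ0=100011 Δ1=101011 Δ2=001000 | 2Δ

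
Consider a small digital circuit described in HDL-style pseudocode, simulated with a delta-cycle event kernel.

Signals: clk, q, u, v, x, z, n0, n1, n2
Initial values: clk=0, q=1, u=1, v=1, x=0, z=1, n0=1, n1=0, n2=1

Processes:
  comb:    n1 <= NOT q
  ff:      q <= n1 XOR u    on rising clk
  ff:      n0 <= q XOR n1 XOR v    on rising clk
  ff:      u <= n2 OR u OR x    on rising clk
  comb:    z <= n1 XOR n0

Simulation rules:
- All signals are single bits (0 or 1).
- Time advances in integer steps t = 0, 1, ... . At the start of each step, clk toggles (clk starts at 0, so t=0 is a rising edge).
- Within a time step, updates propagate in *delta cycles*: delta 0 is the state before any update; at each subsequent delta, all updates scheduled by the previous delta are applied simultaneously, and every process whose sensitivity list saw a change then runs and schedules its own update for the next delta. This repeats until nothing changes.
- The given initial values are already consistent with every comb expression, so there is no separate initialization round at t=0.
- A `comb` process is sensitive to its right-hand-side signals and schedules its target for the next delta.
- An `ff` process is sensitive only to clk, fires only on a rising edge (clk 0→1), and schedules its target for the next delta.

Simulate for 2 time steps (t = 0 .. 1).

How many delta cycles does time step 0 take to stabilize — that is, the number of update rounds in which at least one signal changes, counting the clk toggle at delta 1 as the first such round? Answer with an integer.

t0.Δ0 z=1 n2=1 n1=0 u=1 clk=0 x=0 n0=1 q=1 v=1
t0.Δ1 z=1 n2=1 n1=0 u=1 clk=1 x=0 n0=1 q=1 v=1
t0.Δ2 z=1 n2=1 n1=0 u=1 clk=1 x=0 n0=0 q=1 v=1
t0.Δ3 z=0 n2=1 n1=0 u=1 clk=1 x=0 n0=0 q=1 v=1
t1.Δ0 z=0 n2=1 n1=0 u=1 clk=1 x=0 n0=0 q=1 v=1
t1.Δ1 z=0 n2=1 n1=0 u=1 clk=0 x=0 n0=0 q=1 v=1

3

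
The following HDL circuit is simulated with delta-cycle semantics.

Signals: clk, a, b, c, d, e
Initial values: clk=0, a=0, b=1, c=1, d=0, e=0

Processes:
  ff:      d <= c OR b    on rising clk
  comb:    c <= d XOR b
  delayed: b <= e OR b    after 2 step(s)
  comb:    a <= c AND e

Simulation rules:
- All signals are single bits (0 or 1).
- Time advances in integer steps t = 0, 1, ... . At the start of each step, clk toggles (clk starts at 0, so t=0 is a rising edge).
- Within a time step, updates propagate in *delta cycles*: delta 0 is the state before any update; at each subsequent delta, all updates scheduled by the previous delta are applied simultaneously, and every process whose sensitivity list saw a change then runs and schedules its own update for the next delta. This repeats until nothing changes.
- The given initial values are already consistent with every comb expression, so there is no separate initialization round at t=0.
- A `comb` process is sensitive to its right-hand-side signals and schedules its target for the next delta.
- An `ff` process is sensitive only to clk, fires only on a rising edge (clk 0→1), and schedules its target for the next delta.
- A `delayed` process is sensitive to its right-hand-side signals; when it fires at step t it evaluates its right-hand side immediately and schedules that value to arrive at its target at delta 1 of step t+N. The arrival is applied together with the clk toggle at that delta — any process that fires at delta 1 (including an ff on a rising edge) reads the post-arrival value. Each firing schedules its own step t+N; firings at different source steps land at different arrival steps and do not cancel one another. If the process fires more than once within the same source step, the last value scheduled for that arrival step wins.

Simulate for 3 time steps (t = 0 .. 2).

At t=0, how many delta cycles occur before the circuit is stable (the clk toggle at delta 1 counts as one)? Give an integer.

[bits: d,e,clk,a,b,c]
t=0: Δ0=000011 Δ1=001011 Δ2=101011 Δ3=101010 | 3Δ
t=1: Δ0=101010 Δ1=100010 | 1Δ
t=2: Δ0=100010 Δ1=101010 | 1Δ

3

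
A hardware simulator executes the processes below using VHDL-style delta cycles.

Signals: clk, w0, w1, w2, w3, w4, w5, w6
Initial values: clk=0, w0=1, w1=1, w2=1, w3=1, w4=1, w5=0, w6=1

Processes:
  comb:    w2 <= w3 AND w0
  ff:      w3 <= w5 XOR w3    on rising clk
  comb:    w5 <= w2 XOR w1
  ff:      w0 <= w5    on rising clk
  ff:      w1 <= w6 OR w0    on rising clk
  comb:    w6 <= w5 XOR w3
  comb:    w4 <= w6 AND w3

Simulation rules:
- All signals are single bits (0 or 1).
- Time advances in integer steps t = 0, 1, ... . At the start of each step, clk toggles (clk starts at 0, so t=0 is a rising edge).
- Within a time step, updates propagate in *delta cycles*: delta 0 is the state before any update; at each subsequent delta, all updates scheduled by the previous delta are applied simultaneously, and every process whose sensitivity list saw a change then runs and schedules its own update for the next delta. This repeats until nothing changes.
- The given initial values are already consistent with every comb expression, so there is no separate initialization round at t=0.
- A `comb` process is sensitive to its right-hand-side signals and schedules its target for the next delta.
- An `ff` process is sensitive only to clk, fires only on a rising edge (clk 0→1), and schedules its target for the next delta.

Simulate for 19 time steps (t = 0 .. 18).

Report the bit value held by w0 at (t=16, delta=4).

t=0 Δ0: w1=1 w4=1 w5=0 w0=1 w6=1 clk=0 w2=1 w3=1
  Δ1: clk:0→1
  Δ2: w0:1→0
  Δ3: w2:1→0
  Δ4: w5:0→1
  Δ5: w6:1→0
  Δ6: w4:1→0
  (6Δ to stable)
t=1 Δ0: w1=1 w4=0 w5=1 w0=0 w6=0 clk=1 w2=0 w3=1
  Δ1: clk:1→0
  (1Δ to stable)
t=2 Δ0: w1=1 w4=0 w5=1 w0=0 w6=0 clk=0 w2=0 w3=1
  Δ1: clk:0→1
  Δ2: w1:1→0, w0:0→1, w3:1→0
  Δ3: w5:1→0, w6:0→1
  Δ4: w6:1→0
  (4Δ to stable)
t=3 Δ0: w1=0 w4=0 w5=0 w0=1 w6=0 clk=1 w2=0 w3=0
  Δ1: clk:1→0
  (1Δ to stable)
t=4 Δ0: w1=0 w4=0 w5=0 w0=1 w6=0 clk=0 w2=0 w3=0
  Δ1: clk:0→1
  Δ2: w1:0→1, w0:1→0
  Δ3: w5:0→1
  Δ4: w6:0→1
  (4Δ to stable)
t=5 Δ0: w1=1 w4=0 w5=1 w0=0 w6=1 clk=1 w2=0 w3=0
  Δ1: clk:1→0
  (1Δ to stable)
t=6 Δ0: w1=1 w4=0 w5=1 w0=0 w6=1 clk=0 w2=0 w3=0
  Δ1: clk:0→1
  Δ2: w0:0→1, w3:0→1
  Δ3: w4:0→1, w6:1→0, w2:0→1
  Δ4: w4:1→0, w5:1→0
  Δ5: w6:0→1
  Δ6: w4:0→1
  (6Δ to stable)
t=7 Δ0: w1=1 w4=1 w5=0 w0=1 w6=1 clk=1 w2=1 w3=1
  Δ1: clk:1→0
  (1Δ to stable)
t=8 Δ0: w1=1 w4=1 w5=0 w0=1 w6=1 clk=0 w2=1 w3=1
  Δ1: clk:0→1
  Δ2: w0:1→0
  Δ3: w2:1→0
  Δ4: w5:0→1
  Δ5: w6:1→0
  Δ6: w4:1→0
  (6Δ to stable)
t=9 Δ0: w1=1 w4=0 w5=1 w0=0 w6=0 clk=1 w2=0 w3=1
  Δ1: clk:1→0
  (1Δ to stable)
t=10 Δ0: w1=1 w4=0 w5=1 w0=0 w6=0 clk=0 w2=0 w3=1
  Δ1: clk:0→1
  Δ2: w1:1→0, w0:0→1, w3:1→0
  Δ3: w5:1→0, w6:0→1
  Δ4: w6:1→0
  (4Δ to stable)
t=11 Δ0: w1=0 w4=0 w5=0 w0=1 w6=0 clk=1 w2=0 w3=0
  Δ1: clk:1→0
  (1Δ to stable)
t=12 Δ0: w1=0 w4=0 w5=0 w0=1 w6=0 clk=0 w2=0 w3=0
  Δ1: clk:0→1
  Δ2: w1:0→1, w0:1→0
  Δ3: w5:0→1
  Δ4: w6:0→1
  (4Δ to stable)
t=13 Δ0: w1=1 w4=0 w5=1 w0=0 w6=1 clk=1 w2=0 w3=0
  Δ1: clk:1→0
  (1Δ to stable)
t=14 Δ0: w1=1 w4=0 w5=1 w0=0 w6=1 clk=0 w2=0 w3=0
  Δ1: clk:0→1
  Δ2: w0:0→1, w3:0→1
  Δ3: w4:0→1, w6:1→0, w2:0→1
  Δ4: w4:1→0, w5:1→0
  Δ5: w6:0→1
  Δ6: w4:0→1
  (6Δ to stable)
t=15 Δ0: w1=1 w4=1 w5=0 w0=1 w6=1 clk=1 w2=1 w3=1
  Δ1: clk:1→0
  (1Δ to stable)
t=16 Δ0: w1=1 w4=1 w5=0 w0=1 w6=1 clk=0 w2=1 w3=1
  Δ1: clk:0→1
  Δ2: w0:1→0
  Δ3: w2:1→0
  Δ4: w5:0→1
  Δ5: w6:1→0
  Δ6: w4:1→0
  (6Δ to stable)
t=17 Δ0: w1=1 w4=0 w5=1 w0=0 w6=0 clk=1 w2=0 w3=1
  Δ1: clk:1→0
  (1Δ to stable)
t=18 Δ0: w1=1 w4=0 w5=1 w0=0 w6=0 clk=0 w2=0 w3=1
  Δ1: clk:0→1
  Δ2: w1:1→0, w0:0→1, w3:1→0
  Δ3: w5:1→0, w6:0→1
  Δ4: w6:1→0
  (4Δ to stable)

0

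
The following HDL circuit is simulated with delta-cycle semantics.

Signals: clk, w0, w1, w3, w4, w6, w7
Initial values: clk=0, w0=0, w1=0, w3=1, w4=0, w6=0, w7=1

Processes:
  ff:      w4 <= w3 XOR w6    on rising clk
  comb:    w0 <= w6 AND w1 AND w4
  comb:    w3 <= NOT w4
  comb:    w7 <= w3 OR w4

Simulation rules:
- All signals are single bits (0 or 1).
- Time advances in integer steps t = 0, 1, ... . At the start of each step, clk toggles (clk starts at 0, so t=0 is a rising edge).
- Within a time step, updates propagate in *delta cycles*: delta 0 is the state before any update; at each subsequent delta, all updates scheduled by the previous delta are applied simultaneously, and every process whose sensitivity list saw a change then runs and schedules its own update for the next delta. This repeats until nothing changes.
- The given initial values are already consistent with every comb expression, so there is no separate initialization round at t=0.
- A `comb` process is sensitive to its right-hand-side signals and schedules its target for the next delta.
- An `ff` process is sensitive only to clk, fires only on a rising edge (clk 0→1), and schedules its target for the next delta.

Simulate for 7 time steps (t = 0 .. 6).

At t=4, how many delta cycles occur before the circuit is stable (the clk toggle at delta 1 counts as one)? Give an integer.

3

t0.Δ0 clk=0 w3=1 w7=1 w1=0 w6=0 w0=0 w4=0
t0.Δ1 clk=1 w3=1 w7=1 w1=0 w6=0 w0=0 w4=0
t0.Δ2 clk=1 w3=1 w7=1 w1=0 w6=0 w0=0 w4=1
t0.Δ3 clk=1 w3=0 w7=1 w1=0 w6=0 w0=0 w4=1
t1.Δ0 clk=1 w3=0 w7=1 w1=0 w6=0 w0=0 w4=1
t1.Δ1 clk=0 w3=0 w7=1 w1=0 w6=0 w0=0 w4=1
t2.Δ0 clk=0 w3=0 w7=1 w1=0 w6=0 w0=0 w4=1
t2.Δ1 clk=1 w3=0 w7=1 w1=0 w6=0 w0=0 w4=1
t2.Δ2 clk=1 w3=0 w7=1 w1=0 w6=0 w0=0 w4=0
t2.Δ3 clk=1 w3=1 w7=0 w1=0 w6=0 w0=0 w4=0
t2.Δ4 clk=1 w3=1 w7=1 w1=0 w6=0 w0=0 w4=0
t3.Δ0 clk=1 w3=1 w7=1 w1=0 w6=0 w0=0 w4=0
t3.Δ1 clk=0 w3=1 w7=1 w1=0 w6=0 w0=0 w4=0
t4.Δ0 clk=0 w3=1 w7=1 w1=0 w6=0 w0=0 w4=0
t4.Δ1 clk=1 w3=1 w7=1 w1=0 w6=0 w0=0 w4=0
t4.Δ2 clk=1 w3=1 w7=1 w1=0 w6=0 w0=0 w4=1
t4.Δ3 clk=1 w3=0 w7=1 w1=0 w6=0 w0=0 w4=1
t5.Δ0 clk=1 w3=0 w7=1 w1=0 w6=0 w0=0 w4=1
t5.Δ1 clk=0 w3=0 w7=1 w1=0 w6=0 w0=0 w4=1
t6.Δ0 clk=0 w3=0 w7=1 w1=0 w6=0 w0=0 w4=1
t6.Δ1 clk=1 w3=0 w7=1 w1=0 w6=0 w0=0 w4=1
t6.Δ2 clk=1 w3=0 w7=1 w1=0 w6=0 w0=0 w4=0
t6.Δ3 clk=1 w3=1 w7=0 w1=0 w6=0 w0=0 w4=0
t6.Δ4 clk=1 w3=1 w7=1 w1=0 w6=0 w0=0 w4=0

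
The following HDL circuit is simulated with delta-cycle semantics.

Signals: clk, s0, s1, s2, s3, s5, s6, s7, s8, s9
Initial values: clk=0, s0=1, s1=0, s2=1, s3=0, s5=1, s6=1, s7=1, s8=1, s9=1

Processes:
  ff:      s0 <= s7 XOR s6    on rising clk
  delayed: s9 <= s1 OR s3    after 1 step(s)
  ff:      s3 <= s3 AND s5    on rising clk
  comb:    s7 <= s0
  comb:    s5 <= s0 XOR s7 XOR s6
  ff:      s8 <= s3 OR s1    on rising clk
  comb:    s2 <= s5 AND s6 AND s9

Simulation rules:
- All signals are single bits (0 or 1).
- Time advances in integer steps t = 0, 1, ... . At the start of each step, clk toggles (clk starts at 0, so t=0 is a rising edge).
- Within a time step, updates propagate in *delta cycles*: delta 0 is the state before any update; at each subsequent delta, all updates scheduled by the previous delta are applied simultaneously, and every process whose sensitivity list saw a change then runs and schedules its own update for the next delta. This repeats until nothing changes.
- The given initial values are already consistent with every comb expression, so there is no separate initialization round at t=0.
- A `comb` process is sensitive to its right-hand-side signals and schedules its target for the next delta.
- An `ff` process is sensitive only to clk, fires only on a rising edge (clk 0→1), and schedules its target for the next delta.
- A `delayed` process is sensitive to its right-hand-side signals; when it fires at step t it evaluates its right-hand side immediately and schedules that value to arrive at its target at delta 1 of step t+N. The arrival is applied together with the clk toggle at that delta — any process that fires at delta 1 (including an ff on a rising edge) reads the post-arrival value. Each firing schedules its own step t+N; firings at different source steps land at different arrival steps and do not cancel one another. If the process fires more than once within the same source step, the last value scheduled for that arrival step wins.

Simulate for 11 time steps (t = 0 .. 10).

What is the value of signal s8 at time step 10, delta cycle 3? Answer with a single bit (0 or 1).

0

t=0 Δ0: s3=0 s7=1 s1=0 s6=1 s5=1 s0=1 clk=0 s9=1 s8=1 s2=1
  Δ1: clk:0→1
  Δ2: s0:1→0, s8:1→0
  Δ3: s7:1→0, s5:1→0
  Δ4: s5:0→1, s2:1→0
  Δ5: s2:0→1
  (5Δ to stable)
t=1 Δ0: s3=0 s7=0 s1=0 s6=1 s5=1 s0=0 clk=1 s9=1 s8=0 s2=1
  Δ1: clk:1→0
  (1Δ to stable)
t=2 Δ0: s3=0 s7=0 s1=0 s6=1 s5=1 s0=0 clk=0 s9=1 s8=0 s2=1
  Δ1: clk:0→1
  Δ2: s0:0→1
  Δ3: s7:0→1, s5:1→0
  Δ4: s5:0→1, s2:1→0
  Δ5: s2:0→1
  (5Δ to stable)
t=3 Δ0: s3=0 s7=1 s1=0 s6=1 s5=1 s0=1 clk=1 s9=1 s8=0 s2=1
  Δ1: clk:1→0
  (1Δ to stable)
t=4 Δ0: s3=0 s7=1 s1=0 s6=1 s5=1 s0=1 clk=0 s9=1 s8=0 s2=1
  Δ1: clk:0→1
  Δ2: s0:1→0
  Δ3: s7:1→0, s5:1→0
  Δ4: s5:0→1, s2:1→0
  Δ5: s2:0→1
  (5Δ to stable)
t=5 Δ0: s3=0 s7=0 s1=0 s6=1 s5=1 s0=0 clk=1 s9=1 s8=0 s2=1
  Δ1: clk:1→0
  (1Δ to stable)
t=6 Δ0: s3=0 s7=0 s1=0 s6=1 s5=1 s0=0 clk=0 s9=1 s8=0 s2=1
  Δ1: clk:0→1
  Δ2: s0:0→1
  Δ3: s7:0→1, s5:1→0
  Δ4: s5:0→1, s2:1→0
  Δ5: s2:0→1
  (5Δ to stable)
t=7 Δ0: s3=0 s7=1 s1=0 s6=1 s5=1 s0=1 clk=1 s9=1 s8=0 s2=1
  Δ1: clk:1→0
  (1Δ to stable)
t=8 Δ0: s3=0 s7=1 s1=0 s6=1 s5=1 s0=1 clk=0 s9=1 s8=0 s2=1
  Δ1: clk:0→1
  Δ2: s0:1→0
  Δ3: s7:1→0, s5:1→0
  Δ4: s5:0→1, s2:1→0
  Δ5: s2:0→1
  (5Δ to stable)
t=9 Δ0: s3=0 s7=0 s1=0 s6=1 s5=1 s0=0 clk=1 s9=1 s8=0 s2=1
  Δ1: clk:1→0
  (1Δ to stable)
t=10 Δ0: s3=0 s7=0 s1=0 s6=1 s5=1 s0=0 clk=0 s9=1 s8=0 s2=1
  Δ1: clk:0→1
  Δ2: s0:0→1
  Δ3: s7:0→1, s5:1→0
  Δ4: s5:0→1, s2:1→0
  Δ5: s2:0→1
  (5Δ to stable)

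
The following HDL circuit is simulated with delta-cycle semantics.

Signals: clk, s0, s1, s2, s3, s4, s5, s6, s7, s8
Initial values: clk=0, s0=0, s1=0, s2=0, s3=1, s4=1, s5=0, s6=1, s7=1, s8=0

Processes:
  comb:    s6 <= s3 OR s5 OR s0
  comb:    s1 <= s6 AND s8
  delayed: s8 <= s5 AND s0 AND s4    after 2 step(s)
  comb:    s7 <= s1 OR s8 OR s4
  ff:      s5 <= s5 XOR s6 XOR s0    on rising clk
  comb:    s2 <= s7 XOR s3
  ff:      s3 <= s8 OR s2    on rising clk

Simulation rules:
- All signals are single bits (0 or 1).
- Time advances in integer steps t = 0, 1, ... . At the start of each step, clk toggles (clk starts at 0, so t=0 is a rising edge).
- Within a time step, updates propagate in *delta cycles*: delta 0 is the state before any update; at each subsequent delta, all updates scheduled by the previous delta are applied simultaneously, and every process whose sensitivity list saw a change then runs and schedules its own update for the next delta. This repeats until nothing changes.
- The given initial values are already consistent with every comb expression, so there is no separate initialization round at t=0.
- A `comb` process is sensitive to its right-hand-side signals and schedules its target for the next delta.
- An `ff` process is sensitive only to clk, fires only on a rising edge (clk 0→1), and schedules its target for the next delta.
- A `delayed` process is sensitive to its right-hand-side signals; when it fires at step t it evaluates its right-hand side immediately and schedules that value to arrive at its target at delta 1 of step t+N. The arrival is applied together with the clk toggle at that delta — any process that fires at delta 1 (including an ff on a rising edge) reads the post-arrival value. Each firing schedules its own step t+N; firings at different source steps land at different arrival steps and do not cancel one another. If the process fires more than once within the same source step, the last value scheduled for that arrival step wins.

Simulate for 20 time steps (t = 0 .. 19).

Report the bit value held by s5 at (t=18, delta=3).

0

[bits: s6,s5,clk,s0,s4,s7,s2,s1,s8,s3]
t=0: Δ0=1000110001 Δ1=1010110001 Δ2=1110110000 Δ3=1110111000 | 3Δ
t=1: Δ0=1110111000 Δ1=1100111000 | 1Δ
t=2: Δ0=1100111000 Δ1=1110111000 Δ2=1010111001 Δ3=1010110001 | 3Δ
t=3: Δ0=1010110001 Δ1=1000110001 | 1Δ
t=4: Δ0=1000110001 Δ1=1010110001 Δ2=1110110000 Δ3=1110111000 | 3Δ
t=5: Δ0=1110111000 Δ1=1100111000 | 1Δ
t=6: Δ0=1100111000 Δ1=1110111000 Δ2=1010111001 Δ3=1010110001 | 3Δ
t=7: Δ0=1010110001 Δ1=1000110001 | 1Δ
t=8: Δ0=1000110001 Δ1=1010110001 Δ2=1110110000 Δ3=1110111000 | 3Δ
t=9: Δ0=1110111000 Δ1=1100111000 | 1Δ
t=10: Δ0=1100111000 Δ1=1110111000 Δ2=1010111001 Δ3=1010110001 | 3Δ
t=11: Δ0=1010110001 Δ1=1000110001 | 1Δ
t=12: Δ0=1000110001 Δ1=1010110001 Δ2=1110110000 Δ3=1110111000 | 3Δ
t=13: Δ0=1110111000 Δ1=1100111000 | 1Δ
t=14: Δ0=1100111000 Δ1=1110111000 Δ2=1010111001 Δ3=1010110001 | 3Δ
t=15: Δ0=1010110001 Δ1=1000110001 | 1Δ
t=16: Δ0=1000110001 Δ1=1010110001 Δ2=1110110000 Δ3=1110111000 | 3Δ
t=17: Δ0=1110111000 Δ1=1100111000 | 1Δ
t=18: Δ0=1100111000 Δ1=1110111000 Δ2=1010111001 Δ3=1010110001 | 3Δ
t=19: Δ0=1010110001 Δ1=1000110001 | 1Δ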